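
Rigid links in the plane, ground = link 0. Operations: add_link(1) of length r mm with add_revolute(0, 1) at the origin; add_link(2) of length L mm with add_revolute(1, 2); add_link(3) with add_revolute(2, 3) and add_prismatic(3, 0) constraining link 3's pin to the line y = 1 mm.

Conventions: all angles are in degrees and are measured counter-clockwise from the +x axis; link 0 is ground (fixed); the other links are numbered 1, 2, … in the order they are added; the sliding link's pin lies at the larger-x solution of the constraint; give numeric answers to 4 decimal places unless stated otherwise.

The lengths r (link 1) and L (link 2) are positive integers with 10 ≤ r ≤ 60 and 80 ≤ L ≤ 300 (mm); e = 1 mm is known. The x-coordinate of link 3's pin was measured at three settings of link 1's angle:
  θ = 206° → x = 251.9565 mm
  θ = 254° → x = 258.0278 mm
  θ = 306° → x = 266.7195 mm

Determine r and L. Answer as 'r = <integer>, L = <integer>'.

constraint per measurement: (x − r cos θ)² + (r sin θ − e)² = L²
subtracting the θ₁ and θ₂ equations cancels the r² and L² terms:
r = (x₁² − x₂²) / (2[(x₁cos θ₁ + e sin θ₁) − (x₂cos θ₂ + e sin θ₂)]) = 10.0001 → r = 10
L² = (x₁ − r cos θ₁)² + (r sin θ₁ − e)² = 68120.9854 → L = 261.0000 → L = 261
check at θ₃=306°: x = 266.7195 (printed 266.7195) ✓

r = 10, L = 261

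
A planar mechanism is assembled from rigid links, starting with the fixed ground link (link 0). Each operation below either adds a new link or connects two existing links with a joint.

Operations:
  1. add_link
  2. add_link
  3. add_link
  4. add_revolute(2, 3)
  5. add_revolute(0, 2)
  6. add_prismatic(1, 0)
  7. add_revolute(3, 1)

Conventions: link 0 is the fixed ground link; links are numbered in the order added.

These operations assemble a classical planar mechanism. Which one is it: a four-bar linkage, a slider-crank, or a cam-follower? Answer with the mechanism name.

links: 4 (incl. ground); joints: 3 revolute, 1 prismatic, 0 higher (cam) pair, forming one closed loop
4 links, 3 revolutes + 1 prismatic in one loop → slider-crank

slider-crank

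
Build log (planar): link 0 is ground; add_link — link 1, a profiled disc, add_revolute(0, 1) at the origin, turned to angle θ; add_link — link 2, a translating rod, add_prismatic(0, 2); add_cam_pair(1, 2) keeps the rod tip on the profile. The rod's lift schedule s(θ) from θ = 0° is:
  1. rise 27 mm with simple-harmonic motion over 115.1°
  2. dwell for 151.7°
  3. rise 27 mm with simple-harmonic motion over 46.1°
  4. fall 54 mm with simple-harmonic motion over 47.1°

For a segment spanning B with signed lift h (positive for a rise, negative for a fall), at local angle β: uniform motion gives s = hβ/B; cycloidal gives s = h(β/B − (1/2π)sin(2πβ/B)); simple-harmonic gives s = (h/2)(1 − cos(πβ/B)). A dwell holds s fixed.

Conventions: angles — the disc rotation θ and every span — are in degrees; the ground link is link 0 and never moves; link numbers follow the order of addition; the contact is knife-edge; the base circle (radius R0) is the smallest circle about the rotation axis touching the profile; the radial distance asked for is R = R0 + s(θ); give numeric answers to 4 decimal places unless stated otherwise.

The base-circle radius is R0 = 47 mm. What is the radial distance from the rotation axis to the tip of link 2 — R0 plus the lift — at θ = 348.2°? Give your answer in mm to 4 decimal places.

seg 1 [0°–115.1°] simple-harmonic, h=27: full span → s += 27 → s = 27.0000
seg 2 [115.1°–266.8°] dwell: s stays 27.0000
seg 3 [266.8°–312.9°] simple-harmonic, h=27: full span → s += 27 → s = 54.0000
seg 4 [312.9°–360°] simple-harmonic, h=-54: θ=348.2° here. β=35.3, B=47.1. -54/2·(1 − cos(π·0.7495)) = -46.0600 → s = 7.9400
R = R0 + s = 47 + 7.9400 = 54.9400

54.9400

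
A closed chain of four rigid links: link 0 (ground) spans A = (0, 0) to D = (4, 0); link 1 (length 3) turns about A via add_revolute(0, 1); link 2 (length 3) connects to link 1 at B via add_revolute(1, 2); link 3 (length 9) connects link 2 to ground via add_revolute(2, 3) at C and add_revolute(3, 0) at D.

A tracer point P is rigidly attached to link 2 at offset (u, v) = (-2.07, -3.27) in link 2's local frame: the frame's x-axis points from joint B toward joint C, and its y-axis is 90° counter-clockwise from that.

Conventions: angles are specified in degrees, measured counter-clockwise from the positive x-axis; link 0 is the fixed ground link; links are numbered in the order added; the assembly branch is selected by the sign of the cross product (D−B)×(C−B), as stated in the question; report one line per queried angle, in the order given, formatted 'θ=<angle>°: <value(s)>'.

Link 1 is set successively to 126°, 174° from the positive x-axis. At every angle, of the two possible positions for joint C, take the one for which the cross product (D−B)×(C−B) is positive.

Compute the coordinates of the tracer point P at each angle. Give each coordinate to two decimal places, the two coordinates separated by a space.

A=(0,0), D=(4.00,0)
θ=126°: B = A + 3.00·(cos126°, sin126°) = (-1.7634, 2.4271)
θ=126°: |BD| = 6.2535
θ=126°: circle(B,3.00) ∩ circle(D,9.00): a=-2.6300, h=1.4434
θ=126°:   candidates: C₊=(-3.6270,4.7780) cross=9.026; C₋=(-4.7473,2.1175) cross=-9.026
θ=126°:   branch + wants cross > 0 → take C=(-3.6270,4.7780) (cross=9.026)
θ=126°: ex = (C−B)/|BC| = (-0.6212,0.7836); ey = (-0.7836,-0.6212)
θ=126°: P = B + -2.07·ex + -3.27·ey = (2.0851,2.8363)
θ=174°: B = A + 3.00·(cos174°, sin174°) = (-2.9836, 0.3136)
θ=174°: |BD| = 6.9906
θ=174°: circle(B,3.00) ∩ circle(D,9.00): a=-1.6545, h=2.5025
θ=174°:   candidates: C₊=(-4.5241,2.8878) cross=17.494; C₋=(-4.7486,-2.1122) cross=-17.494
θ=174°:   branch + wants cross > 0 → take C=(-4.5241,2.8878) (cross=17.494)
θ=174°: ex = (C−B)/|BC| = (-0.5135,0.8581); ey = (-0.8581,-0.5135)
θ=174°: P = B + -2.07·ex + -3.27·ey = (0.8853,0.2166)

θ=126°: 2.09 2.84
θ=174°: 0.89 0.22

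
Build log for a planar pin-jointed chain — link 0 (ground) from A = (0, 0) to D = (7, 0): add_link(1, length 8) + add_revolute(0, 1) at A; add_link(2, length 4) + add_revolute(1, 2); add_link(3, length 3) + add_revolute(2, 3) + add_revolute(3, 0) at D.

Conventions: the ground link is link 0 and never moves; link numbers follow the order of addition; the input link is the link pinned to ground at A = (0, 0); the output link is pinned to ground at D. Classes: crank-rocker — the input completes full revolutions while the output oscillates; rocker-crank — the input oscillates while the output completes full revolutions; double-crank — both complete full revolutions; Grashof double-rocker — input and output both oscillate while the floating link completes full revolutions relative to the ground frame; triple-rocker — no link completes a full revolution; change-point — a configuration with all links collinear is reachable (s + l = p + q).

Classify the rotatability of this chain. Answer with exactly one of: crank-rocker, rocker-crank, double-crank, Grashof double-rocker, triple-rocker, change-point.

lengths: ground=7, input=8, coupler=4, output=3
sorted: s=3 (shortest), l=8 (longest), p+q=11
s + l = 11 vs p + q = 11
s + l = p + q → change-point (collinear configuration reachable)

change-point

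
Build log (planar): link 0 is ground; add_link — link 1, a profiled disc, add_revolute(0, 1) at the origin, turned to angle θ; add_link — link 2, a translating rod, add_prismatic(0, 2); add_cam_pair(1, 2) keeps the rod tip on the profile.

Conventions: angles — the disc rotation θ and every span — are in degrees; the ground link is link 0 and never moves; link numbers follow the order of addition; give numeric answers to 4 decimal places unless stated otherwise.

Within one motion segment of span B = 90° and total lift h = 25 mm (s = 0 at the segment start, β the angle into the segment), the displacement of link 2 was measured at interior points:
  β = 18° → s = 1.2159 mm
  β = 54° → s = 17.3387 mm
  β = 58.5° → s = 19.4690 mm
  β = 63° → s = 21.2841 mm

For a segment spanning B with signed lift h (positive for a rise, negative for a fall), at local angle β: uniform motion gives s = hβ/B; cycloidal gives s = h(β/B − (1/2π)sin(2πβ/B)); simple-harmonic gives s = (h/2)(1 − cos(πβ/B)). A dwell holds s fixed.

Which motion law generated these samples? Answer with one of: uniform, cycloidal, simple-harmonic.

candidates at β/B = r: uniform s = h·r (linear in β); cycloidal s = h·(r − sin(2πr)/(2π)); simple-harmonic s = (h/2)(1 − cos(πr))
β=18°: printed 1.2159 | uniform 5.0000, cycloidal 1.2159, simple-harmonic 2.3873
β=54°: printed 17.3387 | uniform 15.0000, cycloidal 17.3387, simple-harmonic 16.3627
β=58.5°: printed 19.4690 | uniform 16.2500, cycloidal 19.4690, simple-harmonic 18.1749
β=63°: printed 21.2841 | uniform 17.5000, cycloidal 21.2841, simple-harmonic 19.8473
only one law matches every sample → cycloidal

cycloidal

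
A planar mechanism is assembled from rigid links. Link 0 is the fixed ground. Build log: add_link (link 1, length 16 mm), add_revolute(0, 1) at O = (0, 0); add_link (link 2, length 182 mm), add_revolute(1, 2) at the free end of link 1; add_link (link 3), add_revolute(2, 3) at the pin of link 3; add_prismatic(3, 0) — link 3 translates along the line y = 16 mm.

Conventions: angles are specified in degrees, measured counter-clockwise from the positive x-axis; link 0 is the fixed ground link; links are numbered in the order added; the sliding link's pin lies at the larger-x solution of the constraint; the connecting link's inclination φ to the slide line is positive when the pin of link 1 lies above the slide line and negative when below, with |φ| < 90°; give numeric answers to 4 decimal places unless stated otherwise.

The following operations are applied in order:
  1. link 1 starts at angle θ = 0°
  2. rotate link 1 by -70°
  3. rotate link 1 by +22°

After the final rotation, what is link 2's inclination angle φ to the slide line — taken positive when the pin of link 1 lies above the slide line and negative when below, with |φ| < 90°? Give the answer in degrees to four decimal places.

geometry: r = 16 mm, L = 182 mm, e = 16 mm; θ starts at 0°
rotate link 1 by -70°: θ ← 0° -70° = -70°
rotate link 1 by +22°: θ ← -70° +22° = -48°
h = r sin θ − e = -11.890317 − 16 = -27.890317
sin φ = h / L = -27.890317 / 182 = -0.15324350
φ = arcsin(-0.15324350) = -8.814939°

-8.8149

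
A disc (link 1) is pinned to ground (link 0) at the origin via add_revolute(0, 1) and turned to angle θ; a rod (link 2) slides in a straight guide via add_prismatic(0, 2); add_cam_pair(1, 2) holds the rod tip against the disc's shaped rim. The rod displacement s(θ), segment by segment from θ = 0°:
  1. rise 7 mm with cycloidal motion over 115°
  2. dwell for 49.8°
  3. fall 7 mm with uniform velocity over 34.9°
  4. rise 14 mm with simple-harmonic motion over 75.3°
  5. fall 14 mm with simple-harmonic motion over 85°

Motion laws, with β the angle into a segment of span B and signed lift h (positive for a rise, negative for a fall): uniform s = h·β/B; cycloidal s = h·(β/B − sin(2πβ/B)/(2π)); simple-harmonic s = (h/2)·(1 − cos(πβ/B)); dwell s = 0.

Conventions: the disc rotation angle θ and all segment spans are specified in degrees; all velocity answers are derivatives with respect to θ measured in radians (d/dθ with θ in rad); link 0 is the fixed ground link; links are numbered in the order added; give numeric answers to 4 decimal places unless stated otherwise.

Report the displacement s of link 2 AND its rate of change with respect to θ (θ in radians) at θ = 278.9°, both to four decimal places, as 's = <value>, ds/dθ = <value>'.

segment 1 (0° to 115°, cycloidal, h = 7) is passed completely: s = 0.0000 + (7) = 7.0000
segment 2 (115° to 164.8°, dwell): s unchanged at 7.0000
segment 3 (164.8° to 199.7°, uniform, h = -7) is passed completely: s = 7.0000 + (-7) = 0.0000
segment 4 (199.7° to 275°, simple-harmonic, h = 14) is passed completely: s = 0.0000 + (14) = 14.0000
θ = 278.9° falls in segment 5 (275° to 360°, simple-harmonic, h = -14): β = 278.9 − 275 = 3.9°, B = 85°; Δs = -14/2·(1 − cos(π·0.0459)) = -0.0726; s = 14.0000 − 0.0726 = 13.9274
velocity in seg [275°–360°] (simple-harmonic), θ in radians: β = 3.9° = 0.0681 rad, B = 85° = 1.4835 rad; ds/dθ = (πh/(2B)) sin(πβ/B) = (π·(-14)/(2·1.4835)) sin(π·0.0459) = -2.129326 mm/rad

s = 13.9274, ds/dθ = -2.1293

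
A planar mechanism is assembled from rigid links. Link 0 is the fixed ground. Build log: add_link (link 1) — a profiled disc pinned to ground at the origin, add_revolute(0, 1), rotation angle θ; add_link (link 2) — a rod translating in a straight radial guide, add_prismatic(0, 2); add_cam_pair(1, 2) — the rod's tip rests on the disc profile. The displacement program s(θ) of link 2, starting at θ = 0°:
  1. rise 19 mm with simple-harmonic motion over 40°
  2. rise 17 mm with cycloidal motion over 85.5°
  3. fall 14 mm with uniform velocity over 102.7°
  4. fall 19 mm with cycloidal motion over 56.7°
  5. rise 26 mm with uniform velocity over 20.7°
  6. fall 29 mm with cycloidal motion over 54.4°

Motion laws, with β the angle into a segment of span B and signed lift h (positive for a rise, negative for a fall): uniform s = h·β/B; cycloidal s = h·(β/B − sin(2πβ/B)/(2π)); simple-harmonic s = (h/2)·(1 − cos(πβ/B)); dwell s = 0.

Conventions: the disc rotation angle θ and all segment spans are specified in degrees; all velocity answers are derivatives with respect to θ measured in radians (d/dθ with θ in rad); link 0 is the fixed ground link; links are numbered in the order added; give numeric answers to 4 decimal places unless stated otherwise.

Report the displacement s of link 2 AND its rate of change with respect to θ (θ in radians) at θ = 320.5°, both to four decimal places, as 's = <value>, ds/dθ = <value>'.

seg 1 [0°–40°] simple-harmonic, h=19: full span → s += 19 → s = 19.0000
seg 2 [40°–125.5°] cycloidal, h=17: full span → s += 17 → s = 36.0000
seg 3 [125.5°–228.2°] uniform, h=-14: full span → s += -14 → s = 22.0000
seg 4 [228.2°–284.9°] cycloidal, h=-19: full span → s += -19 → s = 3.0000
seg 5 [284.9°–305.6°] uniform, h=26: full span → s += 26 → s = 29.0000
seg 6 [305.6°–360°] cycloidal, h=-29: θ=320.5° here. β=14.9, B=54.4. -29·(0.2739 − sin(2π·0.2739)/(2π)) = -3.3795 → s = 25.6205
velocity in seg [305.6°–360°] (cycloidal), θ in radians: β = 14.9° = 0.2601 rad, B = 54.4° = 0.9495 rad; ds/dθ = (h/B)(1 − cos(2πβ/B)) = ((-29)/0.9495)(1 − cos(2π·0.2739)) = -35.112620 mm/rad

s = 25.6205, ds/dθ = -35.1126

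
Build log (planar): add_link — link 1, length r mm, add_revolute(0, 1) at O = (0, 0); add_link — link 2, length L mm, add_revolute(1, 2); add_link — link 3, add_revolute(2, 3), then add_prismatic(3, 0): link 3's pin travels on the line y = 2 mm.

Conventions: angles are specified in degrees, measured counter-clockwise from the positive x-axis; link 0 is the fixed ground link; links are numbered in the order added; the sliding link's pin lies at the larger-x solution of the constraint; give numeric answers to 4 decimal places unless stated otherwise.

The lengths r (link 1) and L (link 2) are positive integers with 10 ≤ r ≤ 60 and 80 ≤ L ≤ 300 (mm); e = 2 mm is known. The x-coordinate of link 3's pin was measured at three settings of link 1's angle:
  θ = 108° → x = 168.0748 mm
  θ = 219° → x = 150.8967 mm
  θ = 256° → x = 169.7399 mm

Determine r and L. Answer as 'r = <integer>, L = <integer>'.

constraint per measurement: (x − r cos θ)² + (r sin θ − e)² = L²
subtracting the θ₁ and θ₂ equations cancels the r² and L² terms:
r = (x₁² − x₂²) / (2[(x₁cos θ₁ + e sin θ₁) − (x₂cos θ₂ + e sin θ₂)]) = 40.0000 → r = 40
L² = (x₁ − r cos θ₁)² + (r sin θ₁ − e)² = 33856.0069 → L = 184.0000 → L = 184
check at θ₃=256°: x = 169.7399 (printed 169.7399) ✓

r = 40, L = 184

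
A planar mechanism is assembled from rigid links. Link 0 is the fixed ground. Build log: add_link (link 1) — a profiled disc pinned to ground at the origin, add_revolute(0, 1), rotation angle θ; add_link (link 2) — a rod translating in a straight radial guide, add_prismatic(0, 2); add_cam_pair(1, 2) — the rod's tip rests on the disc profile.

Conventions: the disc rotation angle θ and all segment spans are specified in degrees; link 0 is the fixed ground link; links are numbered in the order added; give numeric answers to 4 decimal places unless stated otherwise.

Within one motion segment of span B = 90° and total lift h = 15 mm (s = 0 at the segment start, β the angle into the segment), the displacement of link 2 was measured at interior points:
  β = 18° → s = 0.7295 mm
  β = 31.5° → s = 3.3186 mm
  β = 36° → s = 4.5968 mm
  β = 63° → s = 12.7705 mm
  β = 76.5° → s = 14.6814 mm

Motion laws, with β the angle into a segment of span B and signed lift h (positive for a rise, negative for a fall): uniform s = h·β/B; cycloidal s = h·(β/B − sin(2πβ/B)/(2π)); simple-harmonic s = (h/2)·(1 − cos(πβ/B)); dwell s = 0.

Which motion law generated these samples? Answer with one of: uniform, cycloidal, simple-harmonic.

candidates at β/B = r: uniform s = h·r (linear in β); cycloidal s = h·(r − sin(2πr)/(2π)); simple-harmonic s = (h/2)(1 − cos(πr))
β=18°: printed 0.7295 | uniform 3.0000, cycloidal 0.7295, simple-harmonic 1.4324
β=31.5°: printed 3.3186 | uniform 5.2500, cycloidal 3.3186, simple-harmonic 4.0951
β=36°: printed 4.5968 | uniform 6.0000, cycloidal 4.5968, simple-harmonic 5.1824
β=63°: printed 12.7705 | uniform 10.5000, cycloidal 12.7705, simple-harmonic 11.9084
β=76.5°: printed 14.6814 | uniform 12.7500, cycloidal 14.6814, simple-harmonic 14.1825
only one law matches every sample → cycloidal

cycloidal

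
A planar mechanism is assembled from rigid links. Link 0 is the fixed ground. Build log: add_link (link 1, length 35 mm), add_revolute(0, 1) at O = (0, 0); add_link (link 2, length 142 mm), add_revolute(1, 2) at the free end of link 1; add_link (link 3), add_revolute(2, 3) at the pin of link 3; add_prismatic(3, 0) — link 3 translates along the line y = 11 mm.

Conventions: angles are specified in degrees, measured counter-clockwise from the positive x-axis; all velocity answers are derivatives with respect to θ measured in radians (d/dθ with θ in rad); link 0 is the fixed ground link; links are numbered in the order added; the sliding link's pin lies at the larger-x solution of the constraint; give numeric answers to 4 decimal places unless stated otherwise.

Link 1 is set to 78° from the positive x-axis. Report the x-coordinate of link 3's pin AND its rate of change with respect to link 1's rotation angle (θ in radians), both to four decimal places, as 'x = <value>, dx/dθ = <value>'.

geometry: r = 35 mm, L = 142 mm, e = 11 mm
crank pin P = (r cos θ, r sin θ) = (7.276909, 34.235166)
h = r sin θ − e = 34.235166 − 11 = 23.235166
x = r cos θ + √(L² − h²) = 7.276909 + 140.086142 = 147.363051
dx/dθ = −r sin θ − h·r cos θ/√(L² − h²) (θ in radians; h = 23.235166) = -35.442139

x = 147.3631, dx/dθ = -35.4421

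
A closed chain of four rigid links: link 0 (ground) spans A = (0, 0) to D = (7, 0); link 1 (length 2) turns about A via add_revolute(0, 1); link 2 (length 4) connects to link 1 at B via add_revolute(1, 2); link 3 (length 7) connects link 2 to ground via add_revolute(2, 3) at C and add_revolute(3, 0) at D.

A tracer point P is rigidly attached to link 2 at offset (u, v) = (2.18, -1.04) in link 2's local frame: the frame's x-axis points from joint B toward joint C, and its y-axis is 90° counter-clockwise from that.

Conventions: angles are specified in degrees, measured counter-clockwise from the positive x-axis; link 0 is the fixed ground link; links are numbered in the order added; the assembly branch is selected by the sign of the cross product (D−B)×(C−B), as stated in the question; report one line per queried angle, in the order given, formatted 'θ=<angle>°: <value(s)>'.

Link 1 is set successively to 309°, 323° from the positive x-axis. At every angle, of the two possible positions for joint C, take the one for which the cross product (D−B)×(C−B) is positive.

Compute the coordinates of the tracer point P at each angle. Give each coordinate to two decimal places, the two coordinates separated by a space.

A=(0,0), D=(7.00,0)
θ=309°: B = A + 2.00·(cos309°, sin309°) = (1.2586, -1.5543)
θ=309°: |BD| = 5.9480
θ=309°: circle(B,4.00) ∩ circle(D,7.00): a=0.2000, h=3.9950
θ=309°:   candidates: C₊=(0.4077,2.3542) cross=23.762; C₋=(2.4956,-5.3582) cross=-23.762
θ=309°:   branch + wants cross > 0 → take C=(0.4077,2.3542) (cross=23.762)
θ=309°: ex = (C−B)/|BC| = (-0.2127,0.9771); ey = (-0.9771,-0.2127)
θ=309°: P = B + 2.18·ex + -1.04·ey = (1.8111,0.7970)
θ=323°: B = A + 2.00·(cos323°, sin323°) = (1.5973, -1.2036)
θ=323°: |BD| = 5.5352
θ=323°: circle(B,4.00) ∩ circle(D,7.00): a=-0.2133, h=3.9943
θ=323°:   candidates: C₊=(0.5205,2.6487) cross=22.109; C₋=(2.2576,-5.1487) cross=-22.109
θ=323°:   branch + wants cross > 0 → take C=(0.5205,2.6487) (cross=22.109)
θ=323°: ex = (C−B)/|BC| = (-0.2692,0.9631); ey = (-0.9631,-0.2692)
θ=323°: P = B + 2.18·ex + -1.04·ey = (2.0120,1.1759)

θ=309°: 1.81 0.80
θ=323°: 2.01 1.18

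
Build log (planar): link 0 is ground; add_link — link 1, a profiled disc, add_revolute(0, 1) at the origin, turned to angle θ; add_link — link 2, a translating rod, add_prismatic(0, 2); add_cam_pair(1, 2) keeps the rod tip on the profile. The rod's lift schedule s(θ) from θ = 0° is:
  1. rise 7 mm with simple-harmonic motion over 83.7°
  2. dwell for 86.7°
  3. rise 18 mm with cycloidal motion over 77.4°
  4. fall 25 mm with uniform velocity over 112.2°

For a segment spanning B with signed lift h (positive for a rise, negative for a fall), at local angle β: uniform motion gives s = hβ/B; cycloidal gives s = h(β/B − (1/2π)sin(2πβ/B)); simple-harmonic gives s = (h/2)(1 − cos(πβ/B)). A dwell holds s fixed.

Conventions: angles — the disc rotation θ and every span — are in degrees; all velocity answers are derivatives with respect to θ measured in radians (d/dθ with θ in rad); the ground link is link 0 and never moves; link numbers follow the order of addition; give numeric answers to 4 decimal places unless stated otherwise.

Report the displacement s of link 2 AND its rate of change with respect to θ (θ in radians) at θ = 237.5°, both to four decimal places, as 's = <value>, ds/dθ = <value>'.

seg 1 [0°–83.7°] simple-harmonic, h=7: full span → s += 7 → s = 7.0000
seg 2 [83.7°–170.4°] dwell: s stays 7.0000
seg 3 [170.4°–247.8°] cycloidal, h=18: θ=237.5° here. β=67.1, B=77.4. 18·(0.8669 − sin(2π·0.8669)/(2π)) = 17.7305 → s = 24.7305
velocity in seg [170.4°–247.8°] (cycloidal), θ in radians: β = 67.1° = 1.1711 rad, B = 77.4° = 1.3509 rad; ds/dθ = (h/B)(1 − cos(2πβ/B)) = (18/1.3509)(1 − cos(2π·0.8669)) = 4.392637 mm/rad

s = 24.7305, ds/dθ = 4.3926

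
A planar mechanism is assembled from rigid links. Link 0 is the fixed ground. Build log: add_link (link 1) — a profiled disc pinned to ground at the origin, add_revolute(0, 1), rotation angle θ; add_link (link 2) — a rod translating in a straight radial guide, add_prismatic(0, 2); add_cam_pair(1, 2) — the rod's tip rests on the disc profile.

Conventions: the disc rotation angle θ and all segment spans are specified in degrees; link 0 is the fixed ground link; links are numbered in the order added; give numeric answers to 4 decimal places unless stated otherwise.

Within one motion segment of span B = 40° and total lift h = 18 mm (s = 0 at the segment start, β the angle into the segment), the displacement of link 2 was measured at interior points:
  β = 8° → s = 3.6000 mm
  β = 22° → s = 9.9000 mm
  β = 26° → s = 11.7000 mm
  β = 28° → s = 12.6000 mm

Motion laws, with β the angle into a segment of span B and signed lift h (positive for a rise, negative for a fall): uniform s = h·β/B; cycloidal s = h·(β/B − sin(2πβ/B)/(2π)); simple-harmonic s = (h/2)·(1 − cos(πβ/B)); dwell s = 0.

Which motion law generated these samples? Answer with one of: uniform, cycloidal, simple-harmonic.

candidates at β/B = r: uniform s = h·r (linear in β); cycloidal s = h·(r − sin(2πr)/(2π)); simple-harmonic s = (h/2)(1 − cos(πr))
β=8°: printed 3.6000 | uniform 3.6000, cycloidal 0.8754, simple-harmonic 1.7188
β=22°: printed 9.9000 | uniform 9.9000, cycloidal 10.7853, simple-harmonic 10.4079
β=26°: printed 11.7000 | uniform 11.7000, cycloidal 14.0177, simple-harmonic 13.0859
β=28°: printed 12.6000 | uniform 12.6000, cycloidal 15.3246, simple-harmonic 14.2901
only one law matches every sample → uniform

uniform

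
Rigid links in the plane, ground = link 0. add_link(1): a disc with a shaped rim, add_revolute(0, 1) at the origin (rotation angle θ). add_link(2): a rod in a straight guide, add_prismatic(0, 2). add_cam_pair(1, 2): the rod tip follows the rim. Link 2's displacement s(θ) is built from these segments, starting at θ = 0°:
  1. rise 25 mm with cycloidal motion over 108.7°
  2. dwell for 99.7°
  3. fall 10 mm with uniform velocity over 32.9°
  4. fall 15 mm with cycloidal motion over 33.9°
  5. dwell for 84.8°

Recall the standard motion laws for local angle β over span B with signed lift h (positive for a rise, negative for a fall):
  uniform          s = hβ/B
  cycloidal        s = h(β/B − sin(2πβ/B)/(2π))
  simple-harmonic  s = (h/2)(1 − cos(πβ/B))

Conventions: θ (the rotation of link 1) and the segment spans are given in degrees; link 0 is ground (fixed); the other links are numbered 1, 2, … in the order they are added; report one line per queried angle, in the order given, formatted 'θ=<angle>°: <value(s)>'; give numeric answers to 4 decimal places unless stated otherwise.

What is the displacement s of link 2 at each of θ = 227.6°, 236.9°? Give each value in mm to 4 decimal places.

segment 1 (0° to 108.7°, cycloidal, h = 25) is passed completely: s = 0.0000 + (25) = 25.0000
segment 2 (108.7° to 208.4°, dwell): s unchanged at 25.0000
θ = 227.6° falls in segment 3 (208.4° to 241.3°, uniform, h = -10): β = 227.6 − 208.4 = 19.2°, B = 32.9°; Δs = -10·19.2/32.9 = -5.8359; s = 25.0000 − 5.8359 = 19.1641
θ = 236.9° falls in segment 3 (208.4° to 241.3°, uniform, h = -10): β = 236.9 − 208.4 = 28.5°, B = 32.9°; Δs = -10·28.5/32.9 = -8.6626; s = 25.0000 − 8.6626 = 16.3374

θ=227.6°: 19.1641
θ=236.9°: 16.3374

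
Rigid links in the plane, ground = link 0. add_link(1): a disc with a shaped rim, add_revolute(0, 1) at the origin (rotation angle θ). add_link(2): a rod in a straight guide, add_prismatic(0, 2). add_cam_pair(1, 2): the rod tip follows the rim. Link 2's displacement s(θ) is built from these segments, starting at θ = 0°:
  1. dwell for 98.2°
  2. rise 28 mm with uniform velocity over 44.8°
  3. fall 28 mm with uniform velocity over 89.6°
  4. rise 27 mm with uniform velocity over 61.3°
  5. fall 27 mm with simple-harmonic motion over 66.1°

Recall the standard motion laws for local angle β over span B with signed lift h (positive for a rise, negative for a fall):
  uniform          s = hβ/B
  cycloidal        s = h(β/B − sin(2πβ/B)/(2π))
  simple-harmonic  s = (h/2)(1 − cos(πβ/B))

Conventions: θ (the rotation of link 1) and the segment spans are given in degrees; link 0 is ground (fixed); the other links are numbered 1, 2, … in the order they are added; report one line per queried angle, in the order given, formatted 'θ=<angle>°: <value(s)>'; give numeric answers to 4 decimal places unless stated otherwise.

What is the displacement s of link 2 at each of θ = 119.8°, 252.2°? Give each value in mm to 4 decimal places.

segment 1 (0° to 98.2°, dwell): s unchanged at 0.0000
θ = 119.8° falls in segment 2 (98.2° to 143°, uniform, h = 28): β = 119.8 − 98.2 = 21.6°, B = 44.8°; Δs = 28·21.6/44.8 = 13.5000; s = 0.0000 + 13.5000 = 13.5000
segment 2 (98.2° to 143°, uniform, h = 28) is passed completely: s = 0.0000 + (28) = 28.0000
segment 3 (143° to 232.6°, uniform, h = -28) is passed completely: s = 28.0000 + (-28) = 0.0000
θ = 252.2° falls in segment 4 (232.6° to 293.9°, uniform, h = 27): β = 252.2 − 232.6 = 19.6°, B = 61.3°; Δs = 27·19.6/61.3 = 8.6330; s = 0.0000 + 8.6330 = 8.6330

θ=119.8°: 13.5000
θ=252.2°: 8.6330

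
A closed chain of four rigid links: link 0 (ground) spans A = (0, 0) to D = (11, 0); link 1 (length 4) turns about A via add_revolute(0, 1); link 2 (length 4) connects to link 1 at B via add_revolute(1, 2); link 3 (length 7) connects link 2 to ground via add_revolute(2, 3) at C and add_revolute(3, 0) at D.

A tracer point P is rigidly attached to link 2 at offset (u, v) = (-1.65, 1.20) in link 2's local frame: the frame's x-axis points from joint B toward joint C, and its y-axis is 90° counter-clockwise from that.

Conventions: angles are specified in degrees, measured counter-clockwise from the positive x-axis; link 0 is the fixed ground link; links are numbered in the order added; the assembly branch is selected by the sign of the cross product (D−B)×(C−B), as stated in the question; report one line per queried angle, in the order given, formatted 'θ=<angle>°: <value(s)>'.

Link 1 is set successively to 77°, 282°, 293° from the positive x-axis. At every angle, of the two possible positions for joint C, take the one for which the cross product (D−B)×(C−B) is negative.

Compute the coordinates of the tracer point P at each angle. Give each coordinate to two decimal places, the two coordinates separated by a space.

A=(0,0), D=(11.00,0)
θ=77°: B = A + 4.00·(cos77°, sin77°) = (0.8998, 3.8975)
θ=77°: |BD| = 10.8261
θ=77°: circle(B,4.00) ∩ circle(D,7.00): a=3.8890, h=0.9360
θ=77°:   candidates: C₊=(4.8650,3.3706) cross=10.133; C₋=(4.1910,1.6242) cross=-10.133
θ=77°:   branch - wants cross < 0 → take C=(4.1910,1.6242) (cross=-10.133)
θ=77°: ex = (C−B)/|BC| = (0.8228,-0.5683); ey = (0.5683,0.8228)
θ=77°: P = B + -1.65·ex + 1.20·ey = (0.2242,5.8226)
θ=282°: B = A + 4.00·(cos282°, sin282°) = (0.8316, -3.9126)
θ=282°: |BD| = 10.8951
θ=282°: circle(B,4.00) ∩ circle(D,7.00): a=3.9331, h=0.7284
θ=282°:   candidates: C₊=(4.2408,-1.8204) cross=7.936; C₋=(4.7640,-3.1799) cross=-7.936
θ=282°:   branch - wants cross < 0 → take C=(4.7640,-3.1799) (cross=-7.936)
θ=282°: ex = (C−B)/|BC| = (0.9831,0.1832); ey = (-0.1832,0.9831)
θ=282°: P = B + -1.65·ex + 1.20·ey = (-1.0102,-3.0351)
θ=293°: B = A + 4.00·(cos293°, sin293°) = (1.5629, -3.6820)
θ=293°: |BD| = 10.1299
θ=293°: circle(B,4.00) ∩ circle(D,7.00): a=3.4361, h=2.0477
θ=293°:   candidates: C₊=(4.0197,-0.5254) cross=20.743; C₋=(5.5083,-4.3407) cross=-20.743
θ=293°:   branch - wants cross < 0 → take C=(5.5083,-4.3407) (cross=-20.743)
θ=293°: ex = (C−B)/|BC| = (0.9863,-0.1647); ey = (0.1647,0.9863)
θ=293°: P = B + -1.65·ex + 1.20·ey = (0.1330,-2.2267)

θ=77°: 0.22 5.82
θ=282°: -1.01 -3.04
θ=293°: 0.13 -2.23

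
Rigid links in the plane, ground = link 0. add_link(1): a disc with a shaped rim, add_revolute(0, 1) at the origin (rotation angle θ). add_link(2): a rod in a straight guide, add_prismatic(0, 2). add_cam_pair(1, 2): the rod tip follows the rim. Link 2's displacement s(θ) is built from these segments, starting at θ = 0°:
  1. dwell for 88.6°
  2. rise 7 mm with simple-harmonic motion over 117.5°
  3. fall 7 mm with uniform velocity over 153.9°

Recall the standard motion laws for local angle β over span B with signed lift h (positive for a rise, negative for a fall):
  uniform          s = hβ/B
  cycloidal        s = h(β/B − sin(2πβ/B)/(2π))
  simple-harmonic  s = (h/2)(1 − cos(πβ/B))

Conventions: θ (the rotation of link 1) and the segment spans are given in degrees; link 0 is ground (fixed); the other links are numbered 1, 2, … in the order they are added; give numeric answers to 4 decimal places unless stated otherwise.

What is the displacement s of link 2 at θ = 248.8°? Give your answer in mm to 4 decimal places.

segment 1 (0° to 88.6°, dwell): s unchanged at 0.0000
segment 2 (88.6° to 206.1°, simple-harmonic, h = 7) is passed completely: s = 0.0000 + (7) = 7.0000
θ = 248.8° falls in segment 3 (206.1° to 360°, uniform, h = -7): β = 248.8 − 206.1 = 42.7°, B = 153.9°; Δs = -7·42.7/153.9 = -1.9422; s = 7.0000 − 1.9422 = 5.0578

5.0578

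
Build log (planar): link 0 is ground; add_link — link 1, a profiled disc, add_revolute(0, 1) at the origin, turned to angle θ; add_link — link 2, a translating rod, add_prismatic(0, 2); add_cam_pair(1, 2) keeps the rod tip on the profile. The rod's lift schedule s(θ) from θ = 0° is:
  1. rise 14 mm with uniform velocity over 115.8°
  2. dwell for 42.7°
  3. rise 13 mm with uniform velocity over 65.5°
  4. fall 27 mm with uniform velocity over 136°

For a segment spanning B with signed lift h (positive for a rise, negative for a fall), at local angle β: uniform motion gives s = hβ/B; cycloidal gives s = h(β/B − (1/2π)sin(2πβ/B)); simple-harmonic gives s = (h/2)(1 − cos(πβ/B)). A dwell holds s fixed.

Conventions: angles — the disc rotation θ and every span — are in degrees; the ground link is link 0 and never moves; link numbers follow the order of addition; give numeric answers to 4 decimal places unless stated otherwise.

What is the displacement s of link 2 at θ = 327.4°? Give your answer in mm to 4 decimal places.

seg 1 [0°–115.8°] uniform, h=14: full span → s += 14 → s = 14.0000
seg 2 [115.8°–158.5°] dwell: s stays 14.0000
seg 3 [158.5°–224°] uniform, h=13: full span → s += 13 → s = 27.0000
seg 4 [224°–360°] uniform, h=-27: θ=327.4° here. β=103.4, B=136. -27·103.4/136 = -20.5279 → s = 6.4721

6.4721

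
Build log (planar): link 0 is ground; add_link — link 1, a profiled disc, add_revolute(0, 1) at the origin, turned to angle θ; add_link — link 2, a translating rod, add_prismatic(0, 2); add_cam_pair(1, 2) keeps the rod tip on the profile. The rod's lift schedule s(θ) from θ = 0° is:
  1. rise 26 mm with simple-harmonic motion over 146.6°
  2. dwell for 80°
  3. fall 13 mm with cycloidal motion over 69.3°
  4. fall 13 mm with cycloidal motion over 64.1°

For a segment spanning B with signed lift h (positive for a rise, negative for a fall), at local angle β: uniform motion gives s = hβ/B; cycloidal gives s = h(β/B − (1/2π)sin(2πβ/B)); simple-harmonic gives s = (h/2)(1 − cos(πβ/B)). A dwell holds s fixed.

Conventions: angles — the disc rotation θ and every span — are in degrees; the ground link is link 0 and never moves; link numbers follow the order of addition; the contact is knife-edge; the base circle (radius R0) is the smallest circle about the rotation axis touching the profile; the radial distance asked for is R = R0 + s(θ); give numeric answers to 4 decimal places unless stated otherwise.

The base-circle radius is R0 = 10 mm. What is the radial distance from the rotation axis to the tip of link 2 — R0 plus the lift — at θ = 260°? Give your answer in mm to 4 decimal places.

seg 1 [0°–146.6°] simple-harmonic, h=26: full span → s += 26 → s = 26.0000
seg 2 [146.6°–226.6°] dwell: s stays 26.0000
seg 3 [226.6°–295.9°] cycloidal, h=-13: θ=260° here. β=33.4, B=69.3. -13·(0.4820 − sin(2π·0.4820)/(2π)) = -6.0315 → s = 19.9685
R = R0 + s = 10 + 19.9685 = 29.9685

29.9685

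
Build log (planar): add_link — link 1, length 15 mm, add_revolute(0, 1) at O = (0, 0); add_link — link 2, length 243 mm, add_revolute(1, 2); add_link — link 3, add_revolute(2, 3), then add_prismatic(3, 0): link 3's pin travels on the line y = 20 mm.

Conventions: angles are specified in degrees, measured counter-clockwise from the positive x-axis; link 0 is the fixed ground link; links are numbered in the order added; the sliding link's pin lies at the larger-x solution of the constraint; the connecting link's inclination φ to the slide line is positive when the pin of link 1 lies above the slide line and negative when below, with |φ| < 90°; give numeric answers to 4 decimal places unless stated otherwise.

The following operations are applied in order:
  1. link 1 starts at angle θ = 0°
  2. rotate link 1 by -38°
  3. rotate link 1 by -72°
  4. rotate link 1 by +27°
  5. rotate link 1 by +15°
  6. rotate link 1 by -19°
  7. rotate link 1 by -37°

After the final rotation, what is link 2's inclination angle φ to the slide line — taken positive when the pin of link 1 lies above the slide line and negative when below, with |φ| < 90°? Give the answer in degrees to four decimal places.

geometry: r = 15 mm, L = 243 mm, e = 20 mm; θ starts at 0°
rotate link 1 by -38°: θ ← 0° -38° = -38°
rotate link 1 by -72°: θ ← -38° -72° = -110°
rotate link 1 by +27°: θ ← -110° +27° = -83°
rotate link 1 by +15°: θ ← -83° +15° = -68°
rotate link 1 by -19°: θ ← -68° -19° = -87°
rotate link 1 by -37°: θ ← -87° -37° = -124°
h = r sin θ − e = -12.435564 − 20 = -32.435564
sin φ = h / L = -32.435564 / 243 = -0.13347969
φ = arcsin(-0.13347969) = -7.670717°

-7.6707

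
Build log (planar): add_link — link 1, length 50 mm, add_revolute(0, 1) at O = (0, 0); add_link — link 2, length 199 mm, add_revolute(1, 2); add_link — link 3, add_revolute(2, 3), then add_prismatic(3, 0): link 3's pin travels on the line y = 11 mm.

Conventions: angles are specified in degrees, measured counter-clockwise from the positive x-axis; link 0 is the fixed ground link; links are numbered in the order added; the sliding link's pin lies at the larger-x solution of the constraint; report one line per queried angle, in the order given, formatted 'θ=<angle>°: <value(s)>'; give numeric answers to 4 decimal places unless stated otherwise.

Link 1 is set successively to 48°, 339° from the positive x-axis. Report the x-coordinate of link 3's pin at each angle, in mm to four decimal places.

geometry: r = 50 mm, L = 199 mm, e = 11 mm
θ=48°: crank pin P = (r cos θ, r sin θ) = (33.456530, 37.157241)
θ=48°: h = r sin θ − e = 37.157241 − 11 = 26.157241
θ=48°: x = r cos θ + √(L² − h²) = 33.456530 + 197.273411 = 230.729941
θ=339°: crank pin P = (r cos θ, r sin θ) = (46.679021, -17.918397)
θ=339°: h = r sin θ − e = -17.918397 − 11 = -28.918397
θ=339°: x = r cos θ + √(L² − h²) = 46.679021 + 196.887598 = 243.566619

θ=48°: 230.7299
θ=339°: 243.5666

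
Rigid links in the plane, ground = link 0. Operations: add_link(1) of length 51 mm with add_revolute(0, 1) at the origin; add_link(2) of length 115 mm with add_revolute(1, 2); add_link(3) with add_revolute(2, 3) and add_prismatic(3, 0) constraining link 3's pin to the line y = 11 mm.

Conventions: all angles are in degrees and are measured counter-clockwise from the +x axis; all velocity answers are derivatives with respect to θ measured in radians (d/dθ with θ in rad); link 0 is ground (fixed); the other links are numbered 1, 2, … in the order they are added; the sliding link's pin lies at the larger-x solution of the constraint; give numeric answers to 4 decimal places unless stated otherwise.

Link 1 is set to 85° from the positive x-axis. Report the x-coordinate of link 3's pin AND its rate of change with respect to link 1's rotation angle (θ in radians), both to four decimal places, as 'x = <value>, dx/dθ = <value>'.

geometry: r = 51 mm, L = 115 mm, e = 11 mm
crank pin P = (r cos θ, r sin θ) = (4.444943, 50.805930)
h = r sin θ − e = 50.805930 − 11 = 39.805930
x = r cos θ + √(L² − h²) = 4.444943 + 107.891093 = 112.336036
dx/dθ = −r sin θ − h·r cos θ/√(L² − h²) (θ in radians; h = 39.805930) = -52.445871

x = 112.3360, dx/dθ = -52.4459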